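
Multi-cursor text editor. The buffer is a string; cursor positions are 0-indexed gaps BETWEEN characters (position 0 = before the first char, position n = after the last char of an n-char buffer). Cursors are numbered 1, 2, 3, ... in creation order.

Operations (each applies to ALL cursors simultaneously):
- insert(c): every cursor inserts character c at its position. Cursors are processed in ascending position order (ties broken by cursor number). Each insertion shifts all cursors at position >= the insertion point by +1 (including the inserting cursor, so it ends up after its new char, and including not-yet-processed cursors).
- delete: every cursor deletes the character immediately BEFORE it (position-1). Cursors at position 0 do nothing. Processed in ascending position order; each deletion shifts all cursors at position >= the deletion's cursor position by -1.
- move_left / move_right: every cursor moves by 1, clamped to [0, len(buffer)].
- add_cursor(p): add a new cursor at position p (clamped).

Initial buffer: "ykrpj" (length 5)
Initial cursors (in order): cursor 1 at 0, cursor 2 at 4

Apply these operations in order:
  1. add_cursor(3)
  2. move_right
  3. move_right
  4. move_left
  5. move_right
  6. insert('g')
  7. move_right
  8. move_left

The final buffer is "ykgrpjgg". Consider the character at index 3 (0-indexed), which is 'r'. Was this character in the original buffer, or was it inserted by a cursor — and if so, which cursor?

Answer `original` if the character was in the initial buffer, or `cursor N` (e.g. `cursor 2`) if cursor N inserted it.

Answer: original

Derivation:
After op 1 (add_cursor(3)): buffer="ykrpj" (len 5), cursors c1@0 c3@3 c2@4, authorship .....
After op 2 (move_right): buffer="ykrpj" (len 5), cursors c1@1 c3@4 c2@5, authorship .....
After op 3 (move_right): buffer="ykrpj" (len 5), cursors c1@2 c2@5 c3@5, authorship .....
After op 4 (move_left): buffer="ykrpj" (len 5), cursors c1@1 c2@4 c3@4, authorship .....
After op 5 (move_right): buffer="ykrpj" (len 5), cursors c1@2 c2@5 c3@5, authorship .....
After op 6 (insert('g')): buffer="ykgrpjgg" (len 8), cursors c1@3 c2@8 c3@8, authorship ..1...23
After op 7 (move_right): buffer="ykgrpjgg" (len 8), cursors c1@4 c2@8 c3@8, authorship ..1...23
After op 8 (move_left): buffer="ykgrpjgg" (len 8), cursors c1@3 c2@7 c3@7, authorship ..1...23
Authorship (.=original, N=cursor N): . . 1 . . . 2 3
Index 3: author = original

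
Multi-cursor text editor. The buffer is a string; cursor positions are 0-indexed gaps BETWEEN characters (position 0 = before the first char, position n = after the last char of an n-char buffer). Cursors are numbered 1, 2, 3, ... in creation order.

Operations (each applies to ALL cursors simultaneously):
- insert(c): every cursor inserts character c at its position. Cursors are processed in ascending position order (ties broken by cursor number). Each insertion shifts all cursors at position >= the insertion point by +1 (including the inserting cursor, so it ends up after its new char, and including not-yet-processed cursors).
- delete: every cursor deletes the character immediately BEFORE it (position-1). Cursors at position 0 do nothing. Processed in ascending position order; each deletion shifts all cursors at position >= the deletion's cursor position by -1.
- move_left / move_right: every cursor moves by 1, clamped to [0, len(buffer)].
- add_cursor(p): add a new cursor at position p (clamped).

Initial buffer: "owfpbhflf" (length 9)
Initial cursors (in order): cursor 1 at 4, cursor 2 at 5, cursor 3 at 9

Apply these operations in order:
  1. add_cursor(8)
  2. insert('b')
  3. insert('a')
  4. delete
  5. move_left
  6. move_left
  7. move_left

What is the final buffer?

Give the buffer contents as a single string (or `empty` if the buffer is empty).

After op 1 (add_cursor(8)): buffer="owfpbhflf" (len 9), cursors c1@4 c2@5 c4@8 c3@9, authorship .........
After op 2 (insert('b')): buffer="owfpbbbhflbfb" (len 13), cursors c1@5 c2@7 c4@11 c3@13, authorship ....1.2...4.3
After op 3 (insert('a')): buffer="owfpbabbahflbafba" (len 17), cursors c1@6 c2@9 c4@14 c3@17, authorship ....11.22...44.33
After op 4 (delete): buffer="owfpbbbhflbfb" (len 13), cursors c1@5 c2@7 c4@11 c3@13, authorship ....1.2...4.3
After op 5 (move_left): buffer="owfpbbbhflbfb" (len 13), cursors c1@4 c2@6 c4@10 c3@12, authorship ....1.2...4.3
After op 6 (move_left): buffer="owfpbbbhflbfb" (len 13), cursors c1@3 c2@5 c4@9 c3@11, authorship ....1.2...4.3
After op 7 (move_left): buffer="owfpbbbhflbfb" (len 13), cursors c1@2 c2@4 c4@8 c3@10, authorship ....1.2...4.3

Answer: owfpbbbhflbfb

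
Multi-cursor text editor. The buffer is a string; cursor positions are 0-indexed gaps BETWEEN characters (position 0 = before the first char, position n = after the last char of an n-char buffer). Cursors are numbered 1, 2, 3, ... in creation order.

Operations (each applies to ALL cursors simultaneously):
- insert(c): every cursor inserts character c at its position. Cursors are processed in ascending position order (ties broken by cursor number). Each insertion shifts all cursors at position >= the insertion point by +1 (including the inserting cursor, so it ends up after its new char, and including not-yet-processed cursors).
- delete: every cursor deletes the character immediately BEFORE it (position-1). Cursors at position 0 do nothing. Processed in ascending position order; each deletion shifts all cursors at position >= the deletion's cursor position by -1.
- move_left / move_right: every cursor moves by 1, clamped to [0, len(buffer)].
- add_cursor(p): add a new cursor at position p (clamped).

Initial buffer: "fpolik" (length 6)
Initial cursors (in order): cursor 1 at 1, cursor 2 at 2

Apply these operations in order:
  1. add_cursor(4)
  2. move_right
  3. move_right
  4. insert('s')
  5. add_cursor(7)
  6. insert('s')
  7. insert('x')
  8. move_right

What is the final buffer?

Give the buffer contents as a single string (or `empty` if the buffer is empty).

After op 1 (add_cursor(4)): buffer="fpolik" (len 6), cursors c1@1 c2@2 c3@4, authorship ......
After op 2 (move_right): buffer="fpolik" (len 6), cursors c1@2 c2@3 c3@5, authorship ......
After op 3 (move_right): buffer="fpolik" (len 6), cursors c1@3 c2@4 c3@6, authorship ......
After op 4 (insert('s')): buffer="fposlsiks" (len 9), cursors c1@4 c2@6 c3@9, authorship ...1.2..3
After op 5 (add_cursor(7)): buffer="fposlsiks" (len 9), cursors c1@4 c2@6 c4@7 c3@9, authorship ...1.2..3
After op 6 (insert('s')): buffer="fposslssiskss" (len 13), cursors c1@5 c2@8 c4@10 c3@13, authorship ...11.22.4.33
After op 7 (insert('x')): buffer="fpossxlssxisxkssx" (len 17), cursors c1@6 c2@10 c4@13 c3@17, authorship ...111.222.44.333
After op 8 (move_right): buffer="fpossxlssxisxkssx" (len 17), cursors c1@7 c2@11 c4@14 c3@17, authorship ...111.222.44.333

Answer: fpossxlssxisxkssx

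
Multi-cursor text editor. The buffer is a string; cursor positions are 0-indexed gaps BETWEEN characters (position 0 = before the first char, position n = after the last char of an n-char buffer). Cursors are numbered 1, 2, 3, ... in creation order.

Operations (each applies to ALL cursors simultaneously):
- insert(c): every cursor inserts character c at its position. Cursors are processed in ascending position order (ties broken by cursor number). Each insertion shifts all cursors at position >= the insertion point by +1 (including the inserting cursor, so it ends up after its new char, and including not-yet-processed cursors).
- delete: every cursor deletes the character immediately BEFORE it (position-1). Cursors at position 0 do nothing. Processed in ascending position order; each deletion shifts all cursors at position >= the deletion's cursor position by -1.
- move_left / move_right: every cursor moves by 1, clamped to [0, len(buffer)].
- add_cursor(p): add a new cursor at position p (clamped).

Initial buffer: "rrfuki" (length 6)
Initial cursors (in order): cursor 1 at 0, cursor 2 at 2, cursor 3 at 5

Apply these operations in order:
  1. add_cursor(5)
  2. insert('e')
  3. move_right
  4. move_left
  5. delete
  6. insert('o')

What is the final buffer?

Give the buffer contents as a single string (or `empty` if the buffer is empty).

Answer: orrofukooi

Derivation:
After op 1 (add_cursor(5)): buffer="rrfuki" (len 6), cursors c1@0 c2@2 c3@5 c4@5, authorship ......
After op 2 (insert('e')): buffer="errefukeei" (len 10), cursors c1@1 c2@4 c3@9 c4@9, authorship 1..2...34.
After op 3 (move_right): buffer="errefukeei" (len 10), cursors c1@2 c2@5 c3@10 c4@10, authorship 1..2...34.
After op 4 (move_left): buffer="errefukeei" (len 10), cursors c1@1 c2@4 c3@9 c4@9, authorship 1..2...34.
After op 5 (delete): buffer="rrfuki" (len 6), cursors c1@0 c2@2 c3@5 c4@5, authorship ......
After op 6 (insert('o')): buffer="orrofukooi" (len 10), cursors c1@1 c2@4 c3@9 c4@9, authorship 1..2...34.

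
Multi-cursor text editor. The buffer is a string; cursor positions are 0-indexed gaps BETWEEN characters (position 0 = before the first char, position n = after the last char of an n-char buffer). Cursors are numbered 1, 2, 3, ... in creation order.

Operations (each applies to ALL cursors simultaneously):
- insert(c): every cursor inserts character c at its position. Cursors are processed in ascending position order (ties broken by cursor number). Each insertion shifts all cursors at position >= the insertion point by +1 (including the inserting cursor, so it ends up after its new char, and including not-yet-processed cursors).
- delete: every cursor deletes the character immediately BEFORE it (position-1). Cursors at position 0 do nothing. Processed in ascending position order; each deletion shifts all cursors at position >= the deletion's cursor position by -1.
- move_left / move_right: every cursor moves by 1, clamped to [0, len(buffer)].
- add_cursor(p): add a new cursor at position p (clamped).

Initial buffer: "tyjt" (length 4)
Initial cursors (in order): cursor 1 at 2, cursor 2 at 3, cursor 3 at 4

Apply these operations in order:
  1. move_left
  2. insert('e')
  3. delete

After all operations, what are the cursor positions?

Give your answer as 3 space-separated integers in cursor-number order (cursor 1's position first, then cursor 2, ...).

Answer: 1 2 3

Derivation:
After op 1 (move_left): buffer="tyjt" (len 4), cursors c1@1 c2@2 c3@3, authorship ....
After op 2 (insert('e')): buffer="teyejet" (len 7), cursors c1@2 c2@4 c3@6, authorship .1.2.3.
After op 3 (delete): buffer="tyjt" (len 4), cursors c1@1 c2@2 c3@3, authorship ....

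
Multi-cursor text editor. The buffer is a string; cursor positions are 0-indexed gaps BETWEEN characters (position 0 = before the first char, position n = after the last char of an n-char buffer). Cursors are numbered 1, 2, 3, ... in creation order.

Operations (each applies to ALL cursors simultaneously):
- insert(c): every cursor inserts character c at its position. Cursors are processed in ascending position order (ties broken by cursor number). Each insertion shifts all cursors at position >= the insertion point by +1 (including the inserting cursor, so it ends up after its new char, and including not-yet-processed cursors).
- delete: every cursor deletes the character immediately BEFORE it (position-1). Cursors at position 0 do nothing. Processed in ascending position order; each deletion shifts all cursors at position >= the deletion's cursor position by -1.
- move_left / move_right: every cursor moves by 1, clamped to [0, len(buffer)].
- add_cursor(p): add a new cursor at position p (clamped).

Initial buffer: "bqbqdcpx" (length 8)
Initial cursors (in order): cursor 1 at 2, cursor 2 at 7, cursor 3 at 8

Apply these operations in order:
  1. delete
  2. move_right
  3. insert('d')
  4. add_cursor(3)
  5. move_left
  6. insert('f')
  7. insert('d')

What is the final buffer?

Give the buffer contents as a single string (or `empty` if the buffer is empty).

After op 1 (delete): buffer="bbqdc" (len 5), cursors c1@1 c2@5 c3@5, authorship .....
After op 2 (move_right): buffer="bbqdc" (len 5), cursors c1@2 c2@5 c3@5, authorship .....
After op 3 (insert('d')): buffer="bbdqdcdd" (len 8), cursors c1@3 c2@8 c3@8, authorship ..1...23
After op 4 (add_cursor(3)): buffer="bbdqdcdd" (len 8), cursors c1@3 c4@3 c2@8 c3@8, authorship ..1...23
After op 5 (move_left): buffer="bbdqdcdd" (len 8), cursors c1@2 c4@2 c2@7 c3@7, authorship ..1...23
After op 6 (insert('f')): buffer="bbffdqdcdffd" (len 12), cursors c1@4 c4@4 c2@11 c3@11, authorship ..141...2233
After op 7 (insert('d')): buffer="bbffdddqdcdffddd" (len 16), cursors c1@6 c4@6 c2@15 c3@15, authorship ..14141...223233

Answer: bbffdddqdcdffddd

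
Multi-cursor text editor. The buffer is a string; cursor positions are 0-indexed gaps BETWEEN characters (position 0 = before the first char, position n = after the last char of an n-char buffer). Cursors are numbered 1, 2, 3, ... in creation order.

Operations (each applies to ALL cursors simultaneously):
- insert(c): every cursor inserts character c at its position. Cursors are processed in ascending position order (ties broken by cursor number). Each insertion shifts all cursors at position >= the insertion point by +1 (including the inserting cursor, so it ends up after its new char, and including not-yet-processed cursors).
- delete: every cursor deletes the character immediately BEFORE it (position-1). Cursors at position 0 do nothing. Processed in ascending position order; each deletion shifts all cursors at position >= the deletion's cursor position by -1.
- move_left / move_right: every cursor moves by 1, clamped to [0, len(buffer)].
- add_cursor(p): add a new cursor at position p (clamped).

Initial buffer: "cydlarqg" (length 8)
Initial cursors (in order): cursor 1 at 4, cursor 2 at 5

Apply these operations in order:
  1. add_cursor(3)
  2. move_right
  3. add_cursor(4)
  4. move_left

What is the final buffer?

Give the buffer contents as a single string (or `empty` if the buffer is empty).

After op 1 (add_cursor(3)): buffer="cydlarqg" (len 8), cursors c3@3 c1@4 c2@5, authorship ........
After op 2 (move_right): buffer="cydlarqg" (len 8), cursors c3@4 c1@5 c2@6, authorship ........
After op 3 (add_cursor(4)): buffer="cydlarqg" (len 8), cursors c3@4 c4@4 c1@5 c2@6, authorship ........
After op 4 (move_left): buffer="cydlarqg" (len 8), cursors c3@3 c4@3 c1@4 c2@5, authorship ........

Answer: cydlarqg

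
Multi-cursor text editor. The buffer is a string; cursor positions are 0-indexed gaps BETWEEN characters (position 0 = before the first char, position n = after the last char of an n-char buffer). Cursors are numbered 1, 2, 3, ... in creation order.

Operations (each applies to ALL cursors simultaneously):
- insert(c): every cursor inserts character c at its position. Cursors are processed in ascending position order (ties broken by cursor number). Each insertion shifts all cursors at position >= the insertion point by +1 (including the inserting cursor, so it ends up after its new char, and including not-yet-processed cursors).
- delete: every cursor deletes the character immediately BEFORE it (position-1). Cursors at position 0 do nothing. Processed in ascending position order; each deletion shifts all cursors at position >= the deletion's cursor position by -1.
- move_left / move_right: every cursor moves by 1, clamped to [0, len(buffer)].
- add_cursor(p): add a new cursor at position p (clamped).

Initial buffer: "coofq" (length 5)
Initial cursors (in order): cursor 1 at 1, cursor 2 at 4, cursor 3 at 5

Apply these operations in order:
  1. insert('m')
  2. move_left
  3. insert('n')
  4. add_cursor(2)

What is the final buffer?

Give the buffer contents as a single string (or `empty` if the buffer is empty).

Answer: cnmoofnmqnm

Derivation:
After op 1 (insert('m')): buffer="cmoofmqm" (len 8), cursors c1@2 c2@6 c3@8, authorship .1...2.3
After op 2 (move_left): buffer="cmoofmqm" (len 8), cursors c1@1 c2@5 c3@7, authorship .1...2.3
After op 3 (insert('n')): buffer="cnmoofnmqnm" (len 11), cursors c1@2 c2@7 c3@10, authorship .11...22.33
After op 4 (add_cursor(2)): buffer="cnmoofnmqnm" (len 11), cursors c1@2 c4@2 c2@7 c3@10, authorship .11...22.33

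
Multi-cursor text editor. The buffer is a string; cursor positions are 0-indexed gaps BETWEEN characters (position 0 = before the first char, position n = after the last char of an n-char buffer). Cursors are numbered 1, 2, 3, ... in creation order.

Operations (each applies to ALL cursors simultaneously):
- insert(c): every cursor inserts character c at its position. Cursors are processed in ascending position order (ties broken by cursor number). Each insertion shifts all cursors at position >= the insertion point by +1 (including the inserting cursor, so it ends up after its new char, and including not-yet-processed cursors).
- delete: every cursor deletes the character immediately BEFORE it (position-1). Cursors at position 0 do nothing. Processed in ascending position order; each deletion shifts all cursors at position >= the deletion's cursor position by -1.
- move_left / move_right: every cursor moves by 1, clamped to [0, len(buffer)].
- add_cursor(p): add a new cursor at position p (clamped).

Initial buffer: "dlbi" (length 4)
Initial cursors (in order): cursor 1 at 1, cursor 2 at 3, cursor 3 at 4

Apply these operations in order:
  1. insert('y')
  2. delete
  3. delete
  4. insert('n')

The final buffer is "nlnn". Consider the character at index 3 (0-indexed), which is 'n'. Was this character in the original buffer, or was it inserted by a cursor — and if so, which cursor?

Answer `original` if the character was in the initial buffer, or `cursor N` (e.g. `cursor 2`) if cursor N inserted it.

After op 1 (insert('y')): buffer="dylbyiy" (len 7), cursors c1@2 c2@5 c3@7, authorship .1..2.3
After op 2 (delete): buffer="dlbi" (len 4), cursors c1@1 c2@3 c3@4, authorship ....
After op 3 (delete): buffer="l" (len 1), cursors c1@0 c2@1 c3@1, authorship .
After op 4 (insert('n')): buffer="nlnn" (len 4), cursors c1@1 c2@4 c3@4, authorship 1.23
Authorship (.=original, N=cursor N): 1 . 2 3
Index 3: author = 3

Answer: cursor 3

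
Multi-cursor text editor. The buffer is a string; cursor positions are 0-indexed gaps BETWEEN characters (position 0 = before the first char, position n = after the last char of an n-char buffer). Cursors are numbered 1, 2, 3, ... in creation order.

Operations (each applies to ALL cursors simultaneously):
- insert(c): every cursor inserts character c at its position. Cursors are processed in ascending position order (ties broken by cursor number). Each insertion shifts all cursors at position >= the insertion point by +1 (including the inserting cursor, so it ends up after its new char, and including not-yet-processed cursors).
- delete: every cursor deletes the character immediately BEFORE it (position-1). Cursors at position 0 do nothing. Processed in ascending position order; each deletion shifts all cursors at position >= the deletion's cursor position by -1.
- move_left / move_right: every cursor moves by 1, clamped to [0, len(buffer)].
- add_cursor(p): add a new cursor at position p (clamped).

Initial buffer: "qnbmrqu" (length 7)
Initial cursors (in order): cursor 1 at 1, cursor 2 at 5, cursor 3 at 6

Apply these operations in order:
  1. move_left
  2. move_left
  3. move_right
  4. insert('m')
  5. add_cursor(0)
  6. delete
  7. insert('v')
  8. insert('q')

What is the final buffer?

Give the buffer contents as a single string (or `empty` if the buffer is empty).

After op 1 (move_left): buffer="qnbmrqu" (len 7), cursors c1@0 c2@4 c3@5, authorship .......
After op 2 (move_left): buffer="qnbmrqu" (len 7), cursors c1@0 c2@3 c3@4, authorship .......
After op 3 (move_right): buffer="qnbmrqu" (len 7), cursors c1@1 c2@4 c3@5, authorship .......
After op 4 (insert('m')): buffer="qmnbmmrmqu" (len 10), cursors c1@2 c2@6 c3@8, authorship .1...2.3..
After op 5 (add_cursor(0)): buffer="qmnbmmrmqu" (len 10), cursors c4@0 c1@2 c2@6 c3@8, authorship .1...2.3..
After op 6 (delete): buffer="qnbmrqu" (len 7), cursors c4@0 c1@1 c2@4 c3@5, authorship .......
After op 7 (insert('v')): buffer="vqvnbmvrvqu" (len 11), cursors c4@1 c1@3 c2@7 c3@9, authorship 4.1...2.3..
After op 8 (insert('q')): buffer="vqqvqnbmvqrvqqu" (len 15), cursors c4@2 c1@5 c2@10 c3@13, authorship 44.11...22.33..

Answer: vqqvqnbmvqrvqqu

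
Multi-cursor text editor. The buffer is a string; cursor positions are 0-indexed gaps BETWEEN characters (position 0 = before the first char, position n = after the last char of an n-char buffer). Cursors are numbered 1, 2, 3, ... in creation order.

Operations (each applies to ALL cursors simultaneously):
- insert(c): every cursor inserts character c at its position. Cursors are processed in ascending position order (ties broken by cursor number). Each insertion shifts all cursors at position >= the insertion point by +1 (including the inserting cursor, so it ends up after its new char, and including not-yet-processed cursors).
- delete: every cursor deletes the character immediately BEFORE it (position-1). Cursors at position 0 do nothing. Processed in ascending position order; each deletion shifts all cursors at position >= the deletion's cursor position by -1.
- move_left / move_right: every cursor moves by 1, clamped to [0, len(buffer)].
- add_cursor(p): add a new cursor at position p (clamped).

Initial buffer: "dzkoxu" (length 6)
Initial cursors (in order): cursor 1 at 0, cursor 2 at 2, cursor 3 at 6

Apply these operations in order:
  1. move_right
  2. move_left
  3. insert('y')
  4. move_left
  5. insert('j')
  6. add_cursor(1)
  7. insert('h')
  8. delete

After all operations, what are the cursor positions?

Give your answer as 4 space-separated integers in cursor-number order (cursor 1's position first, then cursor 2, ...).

After op 1 (move_right): buffer="dzkoxu" (len 6), cursors c1@1 c2@3 c3@6, authorship ......
After op 2 (move_left): buffer="dzkoxu" (len 6), cursors c1@0 c2@2 c3@5, authorship ......
After op 3 (insert('y')): buffer="ydzykoxyu" (len 9), cursors c1@1 c2@4 c3@8, authorship 1..2...3.
After op 4 (move_left): buffer="ydzykoxyu" (len 9), cursors c1@0 c2@3 c3@7, authorship 1..2...3.
After op 5 (insert('j')): buffer="jydzjykoxjyu" (len 12), cursors c1@1 c2@5 c3@10, authorship 11..22...33.
After op 6 (add_cursor(1)): buffer="jydzjykoxjyu" (len 12), cursors c1@1 c4@1 c2@5 c3@10, authorship 11..22...33.
After op 7 (insert('h')): buffer="jhhydzjhykoxjhyu" (len 16), cursors c1@3 c4@3 c2@8 c3@14, authorship 1141..222...333.
After op 8 (delete): buffer="jydzjykoxjyu" (len 12), cursors c1@1 c4@1 c2@5 c3@10, authorship 11..22...33.

Answer: 1 5 10 1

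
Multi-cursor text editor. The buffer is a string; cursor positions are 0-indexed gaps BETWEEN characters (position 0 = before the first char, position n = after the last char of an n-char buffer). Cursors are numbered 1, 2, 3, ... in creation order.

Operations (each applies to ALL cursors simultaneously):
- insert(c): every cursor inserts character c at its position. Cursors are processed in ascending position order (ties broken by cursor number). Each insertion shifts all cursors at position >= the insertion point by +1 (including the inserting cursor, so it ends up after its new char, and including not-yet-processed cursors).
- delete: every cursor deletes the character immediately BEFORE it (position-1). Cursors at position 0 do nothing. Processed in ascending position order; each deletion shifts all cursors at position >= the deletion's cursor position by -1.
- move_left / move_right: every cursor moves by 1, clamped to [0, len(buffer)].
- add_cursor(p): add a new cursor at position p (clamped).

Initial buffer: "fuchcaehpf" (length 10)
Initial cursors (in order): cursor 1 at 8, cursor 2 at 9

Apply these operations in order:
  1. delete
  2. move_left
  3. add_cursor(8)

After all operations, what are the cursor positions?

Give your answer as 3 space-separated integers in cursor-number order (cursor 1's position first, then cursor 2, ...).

After op 1 (delete): buffer="fuchcaef" (len 8), cursors c1@7 c2@7, authorship ........
After op 2 (move_left): buffer="fuchcaef" (len 8), cursors c1@6 c2@6, authorship ........
After op 3 (add_cursor(8)): buffer="fuchcaef" (len 8), cursors c1@6 c2@6 c3@8, authorship ........

Answer: 6 6 8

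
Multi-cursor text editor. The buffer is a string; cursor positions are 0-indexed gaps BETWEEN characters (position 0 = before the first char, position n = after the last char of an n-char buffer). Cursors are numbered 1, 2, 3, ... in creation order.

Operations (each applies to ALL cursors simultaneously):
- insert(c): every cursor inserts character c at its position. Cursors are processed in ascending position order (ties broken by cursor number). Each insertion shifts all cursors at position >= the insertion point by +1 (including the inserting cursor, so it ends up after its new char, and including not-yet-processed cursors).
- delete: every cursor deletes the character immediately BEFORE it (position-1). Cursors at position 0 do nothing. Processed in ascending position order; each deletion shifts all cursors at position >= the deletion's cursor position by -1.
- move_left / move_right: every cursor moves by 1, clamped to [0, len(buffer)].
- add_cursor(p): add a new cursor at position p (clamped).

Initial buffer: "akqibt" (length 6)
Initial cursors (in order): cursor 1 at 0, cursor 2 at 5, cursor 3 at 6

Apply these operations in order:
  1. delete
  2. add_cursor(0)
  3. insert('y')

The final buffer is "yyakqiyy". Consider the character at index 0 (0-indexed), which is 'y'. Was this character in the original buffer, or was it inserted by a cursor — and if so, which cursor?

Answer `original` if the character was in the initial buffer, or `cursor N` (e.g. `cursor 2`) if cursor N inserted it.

Answer: cursor 1

Derivation:
After op 1 (delete): buffer="akqi" (len 4), cursors c1@0 c2@4 c3@4, authorship ....
After op 2 (add_cursor(0)): buffer="akqi" (len 4), cursors c1@0 c4@0 c2@4 c3@4, authorship ....
After op 3 (insert('y')): buffer="yyakqiyy" (len 8), cursors c1@2 c4@2 c2@8 c3@8, authorship 14....23
Authorship (.=original, N=cursor N): 1 4 . . . . 2 3
Index 0: author = 1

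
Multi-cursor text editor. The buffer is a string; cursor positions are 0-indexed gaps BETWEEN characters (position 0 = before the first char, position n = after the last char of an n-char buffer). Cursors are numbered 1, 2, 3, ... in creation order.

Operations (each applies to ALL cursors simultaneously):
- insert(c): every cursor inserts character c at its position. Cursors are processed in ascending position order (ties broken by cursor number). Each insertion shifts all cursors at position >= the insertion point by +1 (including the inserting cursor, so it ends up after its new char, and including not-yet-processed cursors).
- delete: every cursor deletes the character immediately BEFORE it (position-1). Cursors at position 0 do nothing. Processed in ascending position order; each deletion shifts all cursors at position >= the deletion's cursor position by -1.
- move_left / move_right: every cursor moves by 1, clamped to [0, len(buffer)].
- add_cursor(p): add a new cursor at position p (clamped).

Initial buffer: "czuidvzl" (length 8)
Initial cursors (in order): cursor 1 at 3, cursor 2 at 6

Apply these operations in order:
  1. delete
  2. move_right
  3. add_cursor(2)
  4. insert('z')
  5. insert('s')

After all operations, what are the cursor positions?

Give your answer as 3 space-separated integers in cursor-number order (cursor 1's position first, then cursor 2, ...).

Answer: 7 11 4

Derivation:
After op 1 (delete): buffer="czidzl" (len 6), cursors c1@2 c2@4, authorship ......
After op 2 (move_right): buffer="czidzl" (len 6), cursors c1@3 c2@5, authorship ......
After op 3 (add_cursor(2)): buffer="czidzl" (len 6), cursors c3@2 c1@3 c2@5, authorship ......
After op 4 (insert('z')): buffer="czzizdzzl" (len 9), cursors c3@3 c1@5 c2@8, authorship ..3.1..2.
After op 5 (insert('s')): buffer="czzsizsdzzsl" (len 12), cursors c3@4 c1@7 c2@11, authorship ..33.11..22.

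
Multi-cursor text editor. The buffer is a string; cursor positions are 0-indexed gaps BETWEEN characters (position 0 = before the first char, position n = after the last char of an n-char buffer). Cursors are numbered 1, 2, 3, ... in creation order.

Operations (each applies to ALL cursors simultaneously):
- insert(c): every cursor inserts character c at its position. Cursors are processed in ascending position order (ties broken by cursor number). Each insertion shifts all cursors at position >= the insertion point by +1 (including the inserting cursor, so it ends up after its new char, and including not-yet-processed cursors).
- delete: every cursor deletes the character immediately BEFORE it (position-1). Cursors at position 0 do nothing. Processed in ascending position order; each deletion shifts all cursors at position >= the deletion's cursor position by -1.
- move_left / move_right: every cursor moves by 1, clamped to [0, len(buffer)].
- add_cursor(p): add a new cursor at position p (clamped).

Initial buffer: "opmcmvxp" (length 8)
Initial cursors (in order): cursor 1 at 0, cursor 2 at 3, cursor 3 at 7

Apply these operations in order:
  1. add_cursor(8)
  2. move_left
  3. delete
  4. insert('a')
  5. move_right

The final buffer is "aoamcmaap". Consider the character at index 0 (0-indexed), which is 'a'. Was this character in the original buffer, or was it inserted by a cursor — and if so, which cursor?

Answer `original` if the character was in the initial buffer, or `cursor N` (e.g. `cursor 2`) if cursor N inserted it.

After op 1 (add_cursor(8)): buffer="opmcmvxp" (len 8), cursors c1@0 c2@3 c3@7 c4@8, authorship ........
After op 2 (move_left): buffer="opmcmvxp" (len 8), cursors c1@0 c2@2 c3@6 c4@7, authorship ........
After op 3 (delete): buffer="omcmp" (len 5), cursors c1@0 c2@1 c3@4 c4@4, authorship .....
After op 4 (insert('a')): buffer="aoamcmaap" (len 9), cursors c1@1 c2@3 c3@8 c4@8, authorship 1.2...34.
After op 5 (move_right): buffer="aoamcmaap" (len 9), cursors c1@2 c2@4 c3@9 c4@9, authorship 1.2...34.
Authorship (.=original, N=cursor N): 1 . 2 . . . 3 4 .
Index 0: author = 1

Answer: cursor 1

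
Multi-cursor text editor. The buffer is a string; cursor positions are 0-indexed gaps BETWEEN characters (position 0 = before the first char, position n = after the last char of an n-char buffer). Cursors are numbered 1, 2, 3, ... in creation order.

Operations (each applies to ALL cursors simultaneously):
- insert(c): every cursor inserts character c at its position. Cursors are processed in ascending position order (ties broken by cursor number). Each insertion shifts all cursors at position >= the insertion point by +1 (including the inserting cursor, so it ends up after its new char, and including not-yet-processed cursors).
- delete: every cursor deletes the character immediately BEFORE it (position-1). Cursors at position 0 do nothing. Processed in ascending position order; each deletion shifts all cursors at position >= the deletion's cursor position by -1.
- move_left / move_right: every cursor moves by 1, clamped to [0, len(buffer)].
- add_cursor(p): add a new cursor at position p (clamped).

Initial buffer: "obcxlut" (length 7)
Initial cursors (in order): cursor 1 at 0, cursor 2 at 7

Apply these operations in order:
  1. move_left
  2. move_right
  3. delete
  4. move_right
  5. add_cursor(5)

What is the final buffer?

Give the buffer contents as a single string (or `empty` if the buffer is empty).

After op 1 (move_left): buffer="obcxlut" (len 7), cursors c1@0 c2@6, authorship .......
After op 2 (move_right): buffer="obcxlut" (len 7), cursors c1@1 c2@7, authorship .......
After op 3 (delete): buffer="bcxlu" (len 5), cursors c1@0 c2@5, authorship .....
After op 4 (move_right): buffer="bcxlu" (len 5), cursors c1@1 c2@5, authorship .....
After op 5 (add_cursor(5)): buffer="bcxlu" (len 5), cursors c1@1 c2@5 c3@5, authorship .....

Answer: bcxlu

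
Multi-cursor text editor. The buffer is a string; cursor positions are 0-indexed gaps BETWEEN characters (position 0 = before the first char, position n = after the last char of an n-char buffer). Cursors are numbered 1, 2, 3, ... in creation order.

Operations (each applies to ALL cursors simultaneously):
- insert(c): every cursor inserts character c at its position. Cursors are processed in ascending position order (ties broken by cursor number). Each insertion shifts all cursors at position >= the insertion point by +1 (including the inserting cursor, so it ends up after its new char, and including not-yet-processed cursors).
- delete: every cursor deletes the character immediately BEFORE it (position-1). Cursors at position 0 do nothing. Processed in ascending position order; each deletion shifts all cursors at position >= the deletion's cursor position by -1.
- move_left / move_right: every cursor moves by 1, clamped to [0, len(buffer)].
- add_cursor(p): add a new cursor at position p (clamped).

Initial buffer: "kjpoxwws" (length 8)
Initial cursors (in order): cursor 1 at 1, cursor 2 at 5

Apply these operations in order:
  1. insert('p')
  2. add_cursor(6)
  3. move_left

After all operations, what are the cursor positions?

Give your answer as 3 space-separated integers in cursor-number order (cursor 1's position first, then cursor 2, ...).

After op 1 (insert('p')): buffer="kpjpoxpwws" (len 10), cursors c1@2 c2@7, authorship .1....2...
After op 2 (add_cursor(6)): buffer="kpjpoxpwws" (len 10), cursors c1@2 c3@6 c2@7, authorship .1....2...
After op 3 (move_left): buffer="kpjpoxpwws" (len 10), cursors c1@1 c3@5 c2@6, authorship .1....2...

Answer: 1 6 5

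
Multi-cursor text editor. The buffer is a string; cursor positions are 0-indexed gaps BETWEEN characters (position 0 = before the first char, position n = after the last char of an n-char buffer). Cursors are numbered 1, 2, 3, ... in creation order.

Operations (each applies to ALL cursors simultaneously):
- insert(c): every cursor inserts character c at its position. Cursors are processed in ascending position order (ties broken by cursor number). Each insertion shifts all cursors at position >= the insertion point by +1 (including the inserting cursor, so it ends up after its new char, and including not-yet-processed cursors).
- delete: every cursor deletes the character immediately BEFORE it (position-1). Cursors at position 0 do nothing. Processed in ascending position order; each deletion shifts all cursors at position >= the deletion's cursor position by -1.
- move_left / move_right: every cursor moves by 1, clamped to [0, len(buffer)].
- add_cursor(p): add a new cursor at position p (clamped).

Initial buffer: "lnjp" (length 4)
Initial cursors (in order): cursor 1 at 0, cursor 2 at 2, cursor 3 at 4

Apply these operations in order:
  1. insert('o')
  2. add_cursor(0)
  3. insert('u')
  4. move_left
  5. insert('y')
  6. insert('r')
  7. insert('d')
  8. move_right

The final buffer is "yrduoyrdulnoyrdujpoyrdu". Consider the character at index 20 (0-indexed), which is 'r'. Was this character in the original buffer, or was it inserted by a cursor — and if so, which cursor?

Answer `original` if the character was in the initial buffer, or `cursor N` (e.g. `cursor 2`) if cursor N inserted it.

After op 1 (insert('o')): buffer="olnojpo" (len 7), cursors c1@1 c2@4 c3@7, authorship 1..2..3
After op 2 (add_cursor(0)): buffer="olnojpo" (len 7), cursors c4@0 c1@1 c2@4 c3@7, authorship 1..2..3
After op 3 (insert('u')): buffer="uoulnoujpou" (len 11), cursors c4@1 c1@3 c2@7 c3@11, authorship 411..22..33
After op 4 (move_left): buffer="uoulnoujpou" (len 11), cursors c4@0 c1@2 c2@6 c3@10, authorship 411..22..33
After op 5 (insert('y')): buffer="yuoyulnoyujpoyu" (len 15), cursors c4@1 c1@4 c2@9 c3@14, authorship 44111..222..333
After op 6 (insert('r')): buffer="yruoyrulnoyrujpoyru" (len 19), cursors c4@2 c1@6 c2@12 c3@18, authorship 4441111..2222..3333
After op 7 (insert('d')): buffer="yrduoyrdulnoyrdujpoyrdu" (len 23), cursors c4@3 c1@8 c2@15 c3@22, authorship 444411111..22222..33333
After op 8 (move_right): buffer="yrduoyrdulnoyrdujpoyrdu" (len 23), cursors c4@4 c1@9 c2@16 c3@23, authorship 444411111..22222..33333
Authorship (.=original, N=cursor N): 4 4 4 4 1 1 1 1 1 . . 2 2 2 2 2 . . 3 3 3 3 3
Index 20: author = 3

Answer: cursor 3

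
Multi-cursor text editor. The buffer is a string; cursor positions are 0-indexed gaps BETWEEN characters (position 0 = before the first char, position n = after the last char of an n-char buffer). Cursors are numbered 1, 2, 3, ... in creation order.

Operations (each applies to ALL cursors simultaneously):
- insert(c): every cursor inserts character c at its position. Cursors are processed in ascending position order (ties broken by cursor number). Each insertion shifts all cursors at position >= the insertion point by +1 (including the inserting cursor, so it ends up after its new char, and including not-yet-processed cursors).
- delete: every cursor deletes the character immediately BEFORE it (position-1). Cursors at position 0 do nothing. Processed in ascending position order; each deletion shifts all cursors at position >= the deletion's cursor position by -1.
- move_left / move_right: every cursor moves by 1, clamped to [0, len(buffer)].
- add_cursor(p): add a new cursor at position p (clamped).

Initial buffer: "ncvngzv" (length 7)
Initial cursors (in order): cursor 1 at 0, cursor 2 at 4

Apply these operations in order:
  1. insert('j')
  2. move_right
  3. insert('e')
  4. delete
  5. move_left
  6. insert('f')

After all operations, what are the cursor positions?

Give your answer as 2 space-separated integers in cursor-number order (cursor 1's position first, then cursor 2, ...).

Answer: 2 8

Derivation:
After op 1 (insert('j')): buffer="jncvnjgzv" (len 9), cursors c1@1 c2@6, authorship 1....2...
After op 2 (move_right): buffer="jncvnjgzv" (len 9), cursors c1@2 c2@7, authorship 1....2...
After op 3 (insert('e')): buffer="jnecvnjgezv" (len 11), cursors c1@3 c2@9, authorship 1.1...2.2..
After op 4 (delete): buffer="jncvnjgzv" (len 9), cursors c1@2 c2@7, authorship 1....2...
After op 5 (move_left): buffer="jncvnjgzv" (len 9), cursors c1@1 c2@6, authorship 1....2...
After op 6 (insert('f')): buffer="jfncvnjfgzv" (len 11), cursors c1@2 c2@8, authorship 11....22...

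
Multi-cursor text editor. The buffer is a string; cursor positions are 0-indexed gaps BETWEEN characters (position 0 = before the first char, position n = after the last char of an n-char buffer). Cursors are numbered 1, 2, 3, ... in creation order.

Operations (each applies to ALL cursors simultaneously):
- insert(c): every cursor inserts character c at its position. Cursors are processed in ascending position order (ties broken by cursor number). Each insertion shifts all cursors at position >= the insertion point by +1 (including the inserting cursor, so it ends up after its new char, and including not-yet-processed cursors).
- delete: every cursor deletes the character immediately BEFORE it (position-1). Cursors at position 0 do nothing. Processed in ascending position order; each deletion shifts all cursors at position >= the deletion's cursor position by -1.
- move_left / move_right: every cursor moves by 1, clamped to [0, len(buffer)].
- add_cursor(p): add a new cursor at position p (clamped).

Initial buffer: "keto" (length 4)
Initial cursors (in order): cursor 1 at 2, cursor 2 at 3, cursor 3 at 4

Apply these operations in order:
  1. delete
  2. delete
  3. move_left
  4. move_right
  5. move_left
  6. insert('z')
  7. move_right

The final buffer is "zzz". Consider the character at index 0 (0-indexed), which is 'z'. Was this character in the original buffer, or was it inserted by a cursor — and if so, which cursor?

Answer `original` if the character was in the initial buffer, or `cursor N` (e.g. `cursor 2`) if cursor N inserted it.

Answer: cursor 1

Derivation:
After op 1 (delete): buffer="k" (len 1), cursors c1@1 c2@1 c3@1, authorship .
After op 2 (delete): buffer="" (len 0), cursors c1@0 c2@0 c3@0, authorship 
After op 3 (move_left): buffer="" (len 0), cursors c1@0 c2@0 c3@0, authorship 
After op 4 (move_right): buffer="" (len 0), cursors c1@0 c2@0 c3@0, authorship 
After op 5 (move_left): buffer="" (len 0), cursors c1@0 c2@0 c3@0, authorship 
After op 6 (insert('z')): buffer="zzz" (len 3), cursors c1@3 c2@3 c3@3, authorship 123
After op 7 (move_right): buffer="zzz" (len 3), cursors c1@3 c2@3 c3@3, authorship 123
Authorship (.=original, N=cursor N): 1 2 3
Index 0: author = 1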